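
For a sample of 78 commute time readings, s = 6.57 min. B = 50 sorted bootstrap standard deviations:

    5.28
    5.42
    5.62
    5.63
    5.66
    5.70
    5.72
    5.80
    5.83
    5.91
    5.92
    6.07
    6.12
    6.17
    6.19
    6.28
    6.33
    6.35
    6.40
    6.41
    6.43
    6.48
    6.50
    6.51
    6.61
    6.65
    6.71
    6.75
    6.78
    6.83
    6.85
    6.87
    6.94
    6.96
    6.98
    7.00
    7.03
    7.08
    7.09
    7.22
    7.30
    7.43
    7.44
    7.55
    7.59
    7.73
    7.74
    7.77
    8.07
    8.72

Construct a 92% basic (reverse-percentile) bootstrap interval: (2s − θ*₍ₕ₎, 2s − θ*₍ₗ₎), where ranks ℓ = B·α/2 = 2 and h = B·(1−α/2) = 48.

Percentile endpoints at ranks 2 and 48: θ*₍2₎ = 5.42, θ*₍48₎ = 7.77.
Basic interval reflects these around s:
  lower = 2 × 6.57 − 7.77 = 5.37
  upper = 2 × 6.57 − 5.42 = 7.72

(5.37, 7.72)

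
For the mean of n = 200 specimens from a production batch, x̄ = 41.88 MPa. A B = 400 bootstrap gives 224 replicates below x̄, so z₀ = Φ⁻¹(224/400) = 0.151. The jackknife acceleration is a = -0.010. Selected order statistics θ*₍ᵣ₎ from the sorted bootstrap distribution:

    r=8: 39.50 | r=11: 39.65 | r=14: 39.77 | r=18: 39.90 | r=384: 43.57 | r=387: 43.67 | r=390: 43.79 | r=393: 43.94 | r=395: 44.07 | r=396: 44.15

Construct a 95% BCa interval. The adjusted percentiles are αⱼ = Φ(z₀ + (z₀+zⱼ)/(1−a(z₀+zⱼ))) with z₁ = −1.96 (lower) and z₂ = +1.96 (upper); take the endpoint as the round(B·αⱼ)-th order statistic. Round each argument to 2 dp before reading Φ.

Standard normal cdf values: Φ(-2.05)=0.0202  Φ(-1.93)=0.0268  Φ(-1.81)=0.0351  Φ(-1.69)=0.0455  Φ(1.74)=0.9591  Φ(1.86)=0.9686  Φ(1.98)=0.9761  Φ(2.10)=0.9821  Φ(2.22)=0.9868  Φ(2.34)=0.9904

Lower: z₀ + z₁ = 0.151 + (-1.960) = -1.809; 1 − a(z₀+z₁) = 1 − (-0.010)(-1.809) = 0.9819; argument = 0.151 + (-1.809)/0.9819 = -1.6913 → -1.69.
α₁ = Φ(-1.69) = 0.0455; rank = round(400 × 0.0455) = 18; θ*₍18₎ = 39.90.
Upper: z₀ + z₂ = 2.111; 1 − a(z₀+z₂) = 1.0211; argument = 2.2184 → 2.22; α₂ = 0.9868; rank = 395; θ*₍395₎ = 44.07.

(39.90, 44.07)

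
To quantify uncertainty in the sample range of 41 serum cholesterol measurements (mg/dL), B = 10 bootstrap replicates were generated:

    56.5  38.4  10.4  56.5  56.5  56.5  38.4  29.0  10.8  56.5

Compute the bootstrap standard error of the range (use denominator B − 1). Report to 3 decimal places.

SE* = 18.877

Bootstrap SE is the standard deviation of the 10 replicate ranges.
Mean of replicates: (56.5 + 38.4 + 10.4 + 56.5 + 56.5 + 56.5 + 38.4 + 29.0 + 10.8 + 56.5) / 10 = 409.5000 / 10 = 40.9500
Sum of squared deviations: (+15.5500)² + (−2.5500)² + (−30.5500)² + (+15.5500)² + (+15.5500)² + (+15.5500)² + (−2.5500)² + (−11.9500)² + (−30.1500)² + (+15.5500)² = 3207.1450
Variance = 3207.1450 / 9 = 356.3494
SE* = √356.3494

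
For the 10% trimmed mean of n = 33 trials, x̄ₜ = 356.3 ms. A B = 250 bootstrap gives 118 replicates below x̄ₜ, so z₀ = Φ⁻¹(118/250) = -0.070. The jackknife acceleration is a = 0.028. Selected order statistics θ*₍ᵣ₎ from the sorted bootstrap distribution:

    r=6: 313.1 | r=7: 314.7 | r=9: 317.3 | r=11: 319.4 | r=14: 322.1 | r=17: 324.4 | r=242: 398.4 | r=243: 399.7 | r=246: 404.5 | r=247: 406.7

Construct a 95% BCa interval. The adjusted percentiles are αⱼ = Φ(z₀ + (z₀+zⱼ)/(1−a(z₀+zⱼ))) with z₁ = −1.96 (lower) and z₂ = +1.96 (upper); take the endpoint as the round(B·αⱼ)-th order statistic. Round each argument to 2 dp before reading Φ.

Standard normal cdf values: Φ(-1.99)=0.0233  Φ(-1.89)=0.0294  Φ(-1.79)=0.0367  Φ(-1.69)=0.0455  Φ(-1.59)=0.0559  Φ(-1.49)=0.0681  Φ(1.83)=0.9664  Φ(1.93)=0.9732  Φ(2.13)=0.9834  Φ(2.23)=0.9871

Lower: z₀ + z₁ = -0.070 + (-1.960) = -2.030; 1 − a(z₀+z₁) = 1 − (0.028)(-2.030) = 1.0568; argument = -0.070 + (-2.030)/1.0568 = -1.9908 → -1.99.
α₁ = Φ(-1.99) = 0.0233; rank = round(250 × 0.0233) = 6; θ*₍6₎ = 313.1.
Upper: z₀ + z₂ = 1.890; 1 − a(z₀+z₂) = 0.9471; argument = 1.9256 → 1.93; α₂ = 0.9732; rank = 243; θ*₍243₎ = 399.7.

(313.1, 399.7)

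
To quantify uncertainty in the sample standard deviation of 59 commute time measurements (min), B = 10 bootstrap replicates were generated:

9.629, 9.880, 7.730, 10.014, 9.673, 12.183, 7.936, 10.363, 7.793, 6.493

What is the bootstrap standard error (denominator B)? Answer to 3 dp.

Bootstrap SE is the standard deviation of the 10 replicate standard deviations.
Mean of replicates: (9.629 + 9.880 + 7.730 + 10.014 + 9.673 + 12.183 + 7.936 + 10.363 + 7.793 + 6.493) / 10 = 91.6940 / 10 = 9.1694
Sum of squared deviations: (+0.4596)² + (+0.7106)² + (−1.4394)² + (+0.8446)² + (+0.5036)² + (+3.0136)² + (−1.2334)² + (+1.1936)² + (−1.3764)² + (−2.6764)² = 24.8404
Variance = 24.8404 / 10 = 2.4840
SE* = √2.4840

SE* = 1.576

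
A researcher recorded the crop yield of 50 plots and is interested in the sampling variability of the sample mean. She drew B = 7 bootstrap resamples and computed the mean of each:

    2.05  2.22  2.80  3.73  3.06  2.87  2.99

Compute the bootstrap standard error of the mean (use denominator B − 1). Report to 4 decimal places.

SE* = 0.5583

Bootstrap SE is the standard deviation of the 7 replicate means.
Mean of replicates: (2.05 + 2.22 + 2.80 + 3.73 + 3.06 + 2.87 + 2.99) / 7 = 19.72000 / 7 = 2.81714
Sum of squared deviations: (−0.76714)² + (−0.59714)² + (−0.01714)² + (+0.91286)² + (+0.24286)² + (+0.05286)² + (+0.17286)² = 1.87034
Variance = 1.87034 / 6 = 0.31172
SE* = √0.31172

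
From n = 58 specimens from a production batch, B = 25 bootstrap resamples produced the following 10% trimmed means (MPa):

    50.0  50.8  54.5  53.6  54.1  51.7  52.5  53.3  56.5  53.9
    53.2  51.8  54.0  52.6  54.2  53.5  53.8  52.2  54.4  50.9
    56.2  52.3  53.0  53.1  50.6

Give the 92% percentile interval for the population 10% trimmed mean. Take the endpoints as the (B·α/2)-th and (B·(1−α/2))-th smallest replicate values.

(50.0, 56.2)

Sorted replicates: 50.0, 50.6, 50.8, 50.9, 51.7, 51.8, 52.2, 52.3, 52.5, 52.6, 53.0, 53.1, 53.2, 53.3, 53.5, 53.6, 53.8, 53.9, 54.0, 54.1, 54.2, 54.4, 54.5, 56.2, 56.5
α = 0.08; lower rank = 25 × 0.040 = 1; upper rank = 25 × 0.960 = 24.
The 1st smallest replicate is 50.0; the 24th is 56.2.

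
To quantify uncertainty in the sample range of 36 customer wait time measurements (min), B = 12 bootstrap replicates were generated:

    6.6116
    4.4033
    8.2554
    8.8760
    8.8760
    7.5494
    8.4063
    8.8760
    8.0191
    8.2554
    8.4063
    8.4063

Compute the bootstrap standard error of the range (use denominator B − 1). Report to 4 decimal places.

Bootstrap SE is the standard deviation of the 12 replicate ranges.
Mean of replicates: (6.6116 + 4.4033 + 8.2554 + 8.8760 + 8.8760 + 7.5494 + 8.4063 + 8.8760 + 8.0191 + 8.2554 + 8.4063 + 8.4063) / 12 = 94.94110 / 12 = 7.91176
Sum of squared deviations: (−1.30016)² + (−3.50846)² + (+0.34364)² + (+0.96424)² + (+0.96424)² + (−0.36236)² + (+0.49454)² + (+0.96424)² + (+0.10734)² + (+0.34364)² + (+0.49454)² + (+0.49454)² = 17.90170
Variance = 17.90170 / 11 = 1.62743
SE* = √1.62743

SE* = 1.2757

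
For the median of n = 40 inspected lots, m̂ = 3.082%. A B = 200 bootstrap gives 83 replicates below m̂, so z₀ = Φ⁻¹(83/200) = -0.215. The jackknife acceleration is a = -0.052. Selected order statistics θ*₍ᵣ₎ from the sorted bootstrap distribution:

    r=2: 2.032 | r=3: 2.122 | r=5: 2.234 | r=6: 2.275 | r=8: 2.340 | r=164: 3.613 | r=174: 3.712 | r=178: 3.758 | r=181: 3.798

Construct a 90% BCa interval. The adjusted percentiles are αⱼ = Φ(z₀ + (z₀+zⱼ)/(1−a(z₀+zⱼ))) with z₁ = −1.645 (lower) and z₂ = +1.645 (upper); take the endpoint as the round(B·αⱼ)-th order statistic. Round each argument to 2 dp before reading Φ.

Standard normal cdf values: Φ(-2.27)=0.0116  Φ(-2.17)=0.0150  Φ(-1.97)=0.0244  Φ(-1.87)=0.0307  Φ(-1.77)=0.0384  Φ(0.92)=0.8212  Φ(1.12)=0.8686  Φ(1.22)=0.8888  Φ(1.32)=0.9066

(2.032, 3.712)

Lower: z₀ + z₁ = -0.215 + (-1.645) = -1.860; 1 − a(z₀+z₁) = 1 − (-0.052)(-1.860) = 0.9033; argument = -0.215 + (-1.860)/0.9033 = -2.2742 → -2.27.
α₁ = Φ(-2.27) = 0.0116; rank = round(200 × 0.0116) = 2; θ*₍2₎ = 2.032.
Upper: z₀ + z₂ = 1.430; 1 − a(z₀+z₂) = 1.0744; argument = 1.1160 → 1.12; α₂ = 0.8686; rank = 174; θ*₍174₎ = 3.712.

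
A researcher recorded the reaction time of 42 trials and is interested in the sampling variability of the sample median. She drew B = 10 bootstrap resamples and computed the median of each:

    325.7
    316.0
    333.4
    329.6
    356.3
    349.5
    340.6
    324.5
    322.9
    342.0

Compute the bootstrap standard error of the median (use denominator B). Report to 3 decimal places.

Bootstrap SE is the standard deviation of the 10 replicate medians.
Mean of replicates: (325.7 + 316.0 + 333.4 + 329.6 + 356.3 + 349.5 + 340.6 + 324.5 + 322.9 + 342.0) / 10 = 3340.5000 / 10 = 334.0500
Sum of squared deviations: (−8.3500)² + (−18.0500)² + (−0.6500)² + (−4.4500)² + (+22.2500)² + (+15.4500)² + (+6.5500)² + (−9.5500)² + (−11.1500)² + (+7.9500)² = 1471.1450
Variance = 1471.1450 / 10 = 147.1145
SE* = √147.1145

SE* = 12.129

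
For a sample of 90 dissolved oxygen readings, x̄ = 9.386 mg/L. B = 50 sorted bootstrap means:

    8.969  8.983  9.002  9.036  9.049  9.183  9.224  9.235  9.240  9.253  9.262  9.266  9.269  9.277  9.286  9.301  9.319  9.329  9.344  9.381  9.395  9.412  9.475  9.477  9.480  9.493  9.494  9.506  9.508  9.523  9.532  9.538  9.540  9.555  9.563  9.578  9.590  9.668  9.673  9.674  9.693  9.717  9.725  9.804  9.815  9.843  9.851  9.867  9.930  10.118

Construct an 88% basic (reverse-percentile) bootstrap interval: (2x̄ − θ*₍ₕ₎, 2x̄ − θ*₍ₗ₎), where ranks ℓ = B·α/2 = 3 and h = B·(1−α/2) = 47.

Percentile endpoints at ranks 3 and 47: θ*₍3₎ = 9.002, θ*₍47₎ = 9.851.
Basic interval reflects these around x̄:
  lower = 2 × 9.386 − 9.851 = 8.921
  upper = 2 × 9.386 − 9.002 = 9.770

(8.921, 9.770)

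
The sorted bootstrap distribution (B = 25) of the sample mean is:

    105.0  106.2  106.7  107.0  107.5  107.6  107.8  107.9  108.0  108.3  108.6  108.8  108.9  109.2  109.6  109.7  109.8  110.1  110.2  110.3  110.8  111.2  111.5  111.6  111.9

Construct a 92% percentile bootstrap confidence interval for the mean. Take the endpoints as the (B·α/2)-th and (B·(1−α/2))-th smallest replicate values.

(105.0, 111.6)

α = 0.08; lower rank = 25 × 0.040 = 1; upper rank = 25 × 0.960 = 24.
The 1st smallest replicate is 105.0; the 24th is 111.6.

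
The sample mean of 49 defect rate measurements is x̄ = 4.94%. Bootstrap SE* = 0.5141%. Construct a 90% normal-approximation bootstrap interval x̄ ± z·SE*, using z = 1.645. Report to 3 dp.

Margin = 1.645 × 0.5141 = 0.8457
Interval: 4.94 ± 0.8457

(4.094, 5.786)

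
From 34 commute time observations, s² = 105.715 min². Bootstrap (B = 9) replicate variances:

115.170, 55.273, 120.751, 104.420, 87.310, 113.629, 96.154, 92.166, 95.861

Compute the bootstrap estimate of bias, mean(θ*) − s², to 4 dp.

bias = −7.8557

mean(θ*) = (115.170 + 55.273 + 120.751 + 104.420 + 87.310 + 113.629 + 96.154 + 92.166 + 95.861) / 9 = 97.85933
bias = 97.85933 − 105.715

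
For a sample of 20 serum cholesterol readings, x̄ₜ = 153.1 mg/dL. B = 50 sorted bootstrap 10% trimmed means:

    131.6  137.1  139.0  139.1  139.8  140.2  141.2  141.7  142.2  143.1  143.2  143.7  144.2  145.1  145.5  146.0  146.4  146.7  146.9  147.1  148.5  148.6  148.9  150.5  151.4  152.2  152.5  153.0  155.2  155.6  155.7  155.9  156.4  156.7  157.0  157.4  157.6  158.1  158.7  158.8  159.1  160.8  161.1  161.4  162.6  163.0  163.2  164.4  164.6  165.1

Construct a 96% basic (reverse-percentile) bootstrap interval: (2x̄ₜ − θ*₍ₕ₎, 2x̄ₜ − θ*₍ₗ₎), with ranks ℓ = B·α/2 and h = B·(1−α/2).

Percentile endpoints at ranks 1 and 49: θ*₍1₎ = 131.6, θ*₍49₎ = 164.6.
Basic interval reflects these around x̄ₜ:
  lower = 2 × 153.1 − 164.6 = 141.6
  upper = 2 × 153.1 − 131.6 = 174.6

(141.6, 174.6)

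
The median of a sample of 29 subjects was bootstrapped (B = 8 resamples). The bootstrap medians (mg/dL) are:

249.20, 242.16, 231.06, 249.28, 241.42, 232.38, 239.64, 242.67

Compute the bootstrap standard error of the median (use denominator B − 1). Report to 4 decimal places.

Bootstrap SE is the standard deviation of the 8 replicate medians.
Mean of replicates: (249.20 + 242.16 + 231.06 + 249.28 + 241.42 + 232.38 + 239.64 + 242.67) / 8 = 1927.81000 / 8 = 240.97625
Sum of squared deviations: (+8.22375)² + (+1.18375)² + (−9.91625)² + (+8.30375)² + (+0.44375)² + (−8.59625)² + (−1.33625)² + (+1.69375)² = 315.06239
Variance = 315.06239 / 7 = 45.00891
SE* = √45.00891

SE* = 6.7089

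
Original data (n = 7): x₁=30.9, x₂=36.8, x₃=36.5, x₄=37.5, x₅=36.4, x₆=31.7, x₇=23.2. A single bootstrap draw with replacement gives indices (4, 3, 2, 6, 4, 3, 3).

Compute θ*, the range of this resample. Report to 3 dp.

θ* = 5.800

Resample values: 37.5, 36.5, 36.8, 31.7, 37.5, 36.5, 36.5.
Range = 37.5 − 31.7 = 5.800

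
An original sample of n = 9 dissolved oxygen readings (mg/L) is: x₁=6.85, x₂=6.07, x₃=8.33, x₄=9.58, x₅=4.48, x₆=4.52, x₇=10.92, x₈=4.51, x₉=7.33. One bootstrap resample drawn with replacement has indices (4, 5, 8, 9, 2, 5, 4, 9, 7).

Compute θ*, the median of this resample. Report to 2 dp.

Resample values: 9.58, 4.48, 4.51, 7.33, 6.07, 4.48, 9.58, 7.33, 10.92.
Sorted: 4.48, 4.48, 4.51, 6.07, 7.33, 7.33, 9.58, 9.58, 10.92
Median = middle value = 7.33

θ* = 7.33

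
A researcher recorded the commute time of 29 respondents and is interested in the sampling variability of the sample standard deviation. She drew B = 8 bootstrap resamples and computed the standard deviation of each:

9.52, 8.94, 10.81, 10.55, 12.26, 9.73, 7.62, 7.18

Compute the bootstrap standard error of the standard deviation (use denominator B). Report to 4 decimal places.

Bootstrap SE is the standard deviation of the 8 replicate standard deviations.
Mean of replicates: (9.52 + 8.94 + 10.81 + 10.55 + 12.26 + 9.73 + 7.62 + 7.18) / 8 = 76.61000 / 8 = 9.57625
Sum of squared deviations: (−0.05625)² + (−0.63625)² + (+1.23375)² + (+0.97375)² + (+2.68375)² + (+0.15375)² + (−1.95625)² + (−2.39625)² = 19.67339
Variance = 19.67339 / 8 = 2.45917
SE* = √2.45917

SE* = 1.5682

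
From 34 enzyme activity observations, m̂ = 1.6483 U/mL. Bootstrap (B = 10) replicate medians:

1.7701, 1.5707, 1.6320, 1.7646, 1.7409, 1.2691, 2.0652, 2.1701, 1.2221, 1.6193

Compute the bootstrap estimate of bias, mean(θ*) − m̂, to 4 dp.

mean(θ*) = (1.7701 + 1.5707 + 1.6320 + 1.7646 + 1.7409 + 1.2691 + 2.0652 + 2.1701 + 1.2221 + 1.6193) / 10 = 1.68241
bias = 1.68241 − 1.6483

bias = +0.0341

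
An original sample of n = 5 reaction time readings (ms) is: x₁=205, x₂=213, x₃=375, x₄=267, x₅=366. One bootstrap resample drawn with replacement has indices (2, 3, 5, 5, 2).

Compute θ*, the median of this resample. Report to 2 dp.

Resample values: 213, 375, 366, 366, 213.
Sorted: 213, 213, 366, 366, 375
Median = middle value = 366.00

θ* = 366.00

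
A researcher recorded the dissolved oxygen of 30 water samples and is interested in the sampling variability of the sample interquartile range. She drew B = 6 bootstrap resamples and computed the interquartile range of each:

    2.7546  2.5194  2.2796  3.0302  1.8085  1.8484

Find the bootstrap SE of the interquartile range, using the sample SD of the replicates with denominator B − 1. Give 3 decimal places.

Bootstrap SE is the standard deviation of the 6 replicate interquartile ranges.
Mean of replicates: (2.7546 + 2.5194 + 2.2796 + 3.0302 + 1.8085 + 1.8484) / 6 = 14.24070 / 6 = 2.37345
Sum of squared deviations: (+0.38115)² + (+0.14595)² + (−0.09385)² + (+0.65675)² + (−0.56495)² + (−0.52505)² = 1.20155
Variance = 1.20155 / 5 = 0.24031
SE* = √0.24031

SE* = 0.490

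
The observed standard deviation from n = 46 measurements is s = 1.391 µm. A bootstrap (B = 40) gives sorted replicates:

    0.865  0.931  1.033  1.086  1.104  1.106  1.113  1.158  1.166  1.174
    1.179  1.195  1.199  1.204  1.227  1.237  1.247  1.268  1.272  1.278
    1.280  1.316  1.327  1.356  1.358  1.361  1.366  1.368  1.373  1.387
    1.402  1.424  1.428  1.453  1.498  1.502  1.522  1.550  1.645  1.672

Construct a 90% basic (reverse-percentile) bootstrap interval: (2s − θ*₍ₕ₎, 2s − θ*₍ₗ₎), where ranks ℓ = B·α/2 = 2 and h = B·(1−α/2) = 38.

Percentile endpoints at ranks 2 and 38: θ*₍2₎ = 0.931, θ*₍38₎ = 1.550.
Basic interval reflects these around s:
  lower = 2 × 1.391 − 1.550 = 1.232
  upper = 2 × 1.391 − 0.931 = 1.851

(1.232, 1.851)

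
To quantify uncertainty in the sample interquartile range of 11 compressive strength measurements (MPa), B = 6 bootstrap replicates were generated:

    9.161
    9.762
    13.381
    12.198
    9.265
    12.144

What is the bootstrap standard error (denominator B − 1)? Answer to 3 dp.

SE* = 1.808

Bootstrap SE is the standard deviation of the 6 replicate interquartile ranges.
Mean of replicates: (9.161 + 9.762 + 13.381 + 12.198 + 9.265 + 12.144) / 6 = 65.9110 / 6 = 10.9852
Sum of squared deviations: (−1.8242)² + (−1.2232)² + (+2.3958)² + (+1.2128)² + (−1.7202)² + (+1.1588)² = 16.3366
Variance = 16.3366 / 5 = 3.2673
SE* = √3.2673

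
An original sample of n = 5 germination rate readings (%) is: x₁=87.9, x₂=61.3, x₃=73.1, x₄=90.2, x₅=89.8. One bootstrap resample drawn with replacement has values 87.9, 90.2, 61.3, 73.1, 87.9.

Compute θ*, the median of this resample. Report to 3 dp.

θ* = 87.900

Sorted: 61.3, 73.1, 87.9, 87.9, 90.2
Median = middle value = 87.900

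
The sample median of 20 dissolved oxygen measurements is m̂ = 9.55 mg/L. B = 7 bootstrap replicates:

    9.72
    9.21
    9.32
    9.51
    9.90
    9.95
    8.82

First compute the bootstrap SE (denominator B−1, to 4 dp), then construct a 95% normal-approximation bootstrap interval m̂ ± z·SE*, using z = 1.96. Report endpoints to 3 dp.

Mean of replicates = 9.4900; sum of squared deviations = 0.9892; SE* = √(0.9892/6) = 0.4060
Margin = 1.96 × 0.4060 = 0.7958
Interval: 9.55 ± 0.7958

(8.754, 10.346)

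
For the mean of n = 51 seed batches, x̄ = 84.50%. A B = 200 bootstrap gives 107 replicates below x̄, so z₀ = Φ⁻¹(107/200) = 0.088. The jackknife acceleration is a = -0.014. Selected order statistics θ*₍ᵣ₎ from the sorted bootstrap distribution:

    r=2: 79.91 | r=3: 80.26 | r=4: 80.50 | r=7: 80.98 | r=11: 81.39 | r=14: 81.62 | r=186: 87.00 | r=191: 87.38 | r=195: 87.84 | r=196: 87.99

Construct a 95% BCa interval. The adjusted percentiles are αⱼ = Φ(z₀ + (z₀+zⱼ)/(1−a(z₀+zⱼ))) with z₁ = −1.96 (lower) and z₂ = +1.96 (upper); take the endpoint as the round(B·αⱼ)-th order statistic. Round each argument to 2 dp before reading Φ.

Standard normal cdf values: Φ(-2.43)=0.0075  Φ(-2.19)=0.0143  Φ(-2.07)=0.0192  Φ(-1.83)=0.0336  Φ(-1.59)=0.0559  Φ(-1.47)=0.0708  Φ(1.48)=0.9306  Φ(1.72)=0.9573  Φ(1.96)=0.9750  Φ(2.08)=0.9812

(80.98, 87.99)

Lower: z₀ + z₁ = 0.088 + (-1.960) = -1.872; 1 − a(z₀+z₁) = 1 − (-0.014)(-1.872) = 0.9738; argument = 0.088 + (-1.872)/0.9738 = -1.8344 → -1.83.
α₁ = Φ(-1.83) = 0.0336; rank = round(200 × 0.0336) = 7; θ*₍7₎ = 80.98.
Upper: z₀ + z₂ = 2.048; 1 − a(z₀+z₂) = 1.0287; argument = 2.0789 → 2.08; α₂ = 0.9812; rank = 196; θ*₍196₎ = 87.99.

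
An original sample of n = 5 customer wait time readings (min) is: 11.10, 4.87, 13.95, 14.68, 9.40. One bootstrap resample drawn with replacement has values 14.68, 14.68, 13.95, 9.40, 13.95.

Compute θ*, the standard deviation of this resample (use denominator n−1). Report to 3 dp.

Mean = 13.3320; sum of squared deviations = 19.8587
s² = 19.8587 / 4 = 4.9647
s = √4.9647 = 2.228

θ* = 2.228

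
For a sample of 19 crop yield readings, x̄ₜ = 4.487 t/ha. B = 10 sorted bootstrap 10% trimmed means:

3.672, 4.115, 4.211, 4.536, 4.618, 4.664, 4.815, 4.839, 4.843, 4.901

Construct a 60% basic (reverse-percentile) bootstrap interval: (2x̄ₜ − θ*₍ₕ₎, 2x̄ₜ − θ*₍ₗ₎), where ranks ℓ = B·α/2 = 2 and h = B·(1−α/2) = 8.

Percentile endpoints at ranks 2 and 8: θ*₍2₎ = 4.115, θ*₍8₎ = 4.839.
Basic interval reflects these around x̄ₜ:
  lower = 2 × 4.487 − 4.839 = 4.135
  upper = 2 × 4.487 − 4.115 = 4.859

(4.135, 4.859)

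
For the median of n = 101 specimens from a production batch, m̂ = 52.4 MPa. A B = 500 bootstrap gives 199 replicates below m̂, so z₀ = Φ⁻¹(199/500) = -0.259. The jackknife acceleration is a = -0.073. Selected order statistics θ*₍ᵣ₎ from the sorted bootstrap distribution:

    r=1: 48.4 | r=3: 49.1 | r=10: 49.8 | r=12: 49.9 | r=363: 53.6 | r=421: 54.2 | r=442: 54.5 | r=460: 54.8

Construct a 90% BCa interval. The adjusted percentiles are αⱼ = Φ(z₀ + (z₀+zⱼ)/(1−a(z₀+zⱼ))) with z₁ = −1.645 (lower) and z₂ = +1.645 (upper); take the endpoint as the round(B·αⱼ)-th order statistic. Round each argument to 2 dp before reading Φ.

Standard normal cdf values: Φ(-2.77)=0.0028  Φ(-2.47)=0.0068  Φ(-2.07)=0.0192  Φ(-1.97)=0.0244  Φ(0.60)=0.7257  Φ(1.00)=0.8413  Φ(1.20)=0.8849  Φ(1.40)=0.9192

Lower: z₀ + z₁ = -0.259 + (-1.645) = -1.904; 1 − a(z₀+z₁) = 1 − (-0.073)(-1.904) = 0.8610; argument = -0.259 + (-1.904)/0.8610 = -2.4704 → -2.47.
α₁ = Φ(-2.47) = 0.0068; rank = round(500 × 0.0068) = 3; θ*₍3₎ = 49.1.
Upper: z₀ + z₂ = 1.386; 1 − a(z₀+z₂) = 1.1012; argument = 0.9997 → 1.00; α₂ = 0.8413; rank = 421; θ*₍421₎ = 54.2.

(49.1, 54.2)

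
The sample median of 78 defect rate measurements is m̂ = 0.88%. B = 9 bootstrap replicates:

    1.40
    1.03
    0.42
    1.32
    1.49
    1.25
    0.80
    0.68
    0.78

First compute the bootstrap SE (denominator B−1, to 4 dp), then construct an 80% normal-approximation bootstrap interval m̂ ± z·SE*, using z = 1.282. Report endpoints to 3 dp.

Mean of replicates = 1.0189; sum of squared deviations = 1.0899; SE* = √(1.0899/8) = 0.3691
Margin = 1.282 × 0.3691 = 0.4732
Interval: 0.88 ± 0.4732

(0.407, 1.353)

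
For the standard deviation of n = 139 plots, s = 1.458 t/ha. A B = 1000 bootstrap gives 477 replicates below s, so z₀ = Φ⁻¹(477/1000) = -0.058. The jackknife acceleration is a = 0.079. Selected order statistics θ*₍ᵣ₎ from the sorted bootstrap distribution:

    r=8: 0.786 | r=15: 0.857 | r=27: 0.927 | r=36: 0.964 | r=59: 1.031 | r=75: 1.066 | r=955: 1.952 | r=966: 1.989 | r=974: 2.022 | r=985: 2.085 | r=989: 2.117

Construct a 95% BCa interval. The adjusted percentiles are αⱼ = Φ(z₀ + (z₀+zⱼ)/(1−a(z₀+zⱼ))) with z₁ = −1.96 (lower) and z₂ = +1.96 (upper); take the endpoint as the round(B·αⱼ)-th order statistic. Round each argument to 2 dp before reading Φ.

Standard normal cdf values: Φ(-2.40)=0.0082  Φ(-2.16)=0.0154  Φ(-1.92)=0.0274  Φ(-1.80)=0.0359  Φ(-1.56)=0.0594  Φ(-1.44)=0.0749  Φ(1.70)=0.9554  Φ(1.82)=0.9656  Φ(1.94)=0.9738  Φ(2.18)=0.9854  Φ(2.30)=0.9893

(0.964, 2.085)

Lower: z₀ + z₁ = -0.058 + (-1.960) = -2.018; 1 − a(z₀+z₁) = 1 − (0.079)(-2.018) = 1.1594; argument = -0.058 + (-2.018)/1.1594 = -1.7985 → -1.80.
α₁ = Φ(-1.80) = 0.0359; rank = round(1000 × 0.0359) = 36; θ*₍36₎ = 0.964.
Upper: z₀ + z₂ = 1.902; 1 − a(z₀+z₂) = 0.8497; argument = 2.1803 → 2.18; α₂ = 0.9854; rank = 985; θ*₍985₎ = 2.085.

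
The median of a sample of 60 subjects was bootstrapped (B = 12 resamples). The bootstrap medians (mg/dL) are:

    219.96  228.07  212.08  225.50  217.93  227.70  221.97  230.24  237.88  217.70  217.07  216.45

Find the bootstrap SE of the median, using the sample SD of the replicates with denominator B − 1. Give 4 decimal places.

Bootstrap SE is the standard deviation of the 12 replicate medians.
Mean of replicates: (219.96 + 228.07 + 212.08 + 225.50 + 217.93 + 227.70 + 221.97 + 230.24 + 237.88 + 217.70 + 217.07 + 216.45) / 12 = 2672.55000 / 12 = 222.71250
Sum of squared deviations: (−2.75250)² + (+5.35750)² + (−10.63250)² + (+2.78750)² + (−4.78250)² + (+4.98750)² + (−0.74250)² + (+7.52750)² + (+15.16750)² + (−5.01250)² + (−5.64250)² + (−6.26250)² = 588.29622
Variance = 588.29622 / 11 = 53.48147
SE* = √53.48147

SE* = 7.3131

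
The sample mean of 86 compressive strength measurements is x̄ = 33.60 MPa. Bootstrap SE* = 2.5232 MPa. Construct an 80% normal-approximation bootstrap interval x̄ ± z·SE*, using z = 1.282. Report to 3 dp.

Margin = 1.282 × 2.5232 = 3.2347
Interval: 33.60 ± 3.2347

(30.365, 36.835)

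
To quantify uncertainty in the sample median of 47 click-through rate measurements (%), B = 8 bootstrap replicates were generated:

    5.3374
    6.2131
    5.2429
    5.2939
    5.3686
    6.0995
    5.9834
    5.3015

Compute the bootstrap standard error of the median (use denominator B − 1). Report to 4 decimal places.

Bootstrap SE is the standard deviation of the 8 replicate medians.
Mean of replicates: (5.3374 + 6.2131 + 5.2429 + 5.2939 + 5.3686 + 6.0995 + 5.9834 + 5.3015) / 8 = 44.84030 / 8 = 5.60504
Sum of squared deviations: (−0.26764)² + (+0.60806)² + (−0.36214)² + (−0.31114)² + (−0.23644)² + (+0.49446)² + (+0.37836)² + (−0.30354)² = 1.20501
Variance = 1.20501 / 7 = 0.17214
SE* = √0.17214

SE* = 0.4149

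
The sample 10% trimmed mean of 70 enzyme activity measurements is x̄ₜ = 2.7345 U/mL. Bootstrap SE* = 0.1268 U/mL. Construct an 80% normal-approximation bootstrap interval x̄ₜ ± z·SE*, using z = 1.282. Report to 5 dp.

(2.57194, 2.89706)

Margin = 1.282 × 0.1268 = 0.162558
Interval: 2.7345 ± 0.162558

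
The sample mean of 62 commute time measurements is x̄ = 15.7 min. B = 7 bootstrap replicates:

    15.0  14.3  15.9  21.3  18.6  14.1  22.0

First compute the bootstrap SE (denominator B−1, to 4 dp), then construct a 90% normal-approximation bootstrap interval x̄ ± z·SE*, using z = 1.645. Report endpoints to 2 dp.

Mean of replicates = 17.3143; sum of squared deviations = 66.2686; SE* = √(66.2686/6) = 3.3234
Margin = 1.645 × 3.3234 = 5.467
Interval: 15.7 ± 5.467

(10.23, 21.17)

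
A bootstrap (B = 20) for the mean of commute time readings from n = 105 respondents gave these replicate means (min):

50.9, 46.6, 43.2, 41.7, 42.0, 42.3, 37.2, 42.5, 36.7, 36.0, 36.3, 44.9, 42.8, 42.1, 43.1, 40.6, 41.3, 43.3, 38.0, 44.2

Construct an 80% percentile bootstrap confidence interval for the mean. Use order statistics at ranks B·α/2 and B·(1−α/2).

(36.3, 44.9)

Sorted replicates: 36.0, 36.3, 36.7, 37.2, 38.0, 40.6, 41.3, 41.7, 42.0, 42.1, 42.3, 42.5, 42.8, 43.1, 43.2, 43.3, 44.2, 44.9, 46.6, 50.9
α = 0.20; lower rank = 20 × 0.100 = 2; upper rank = 20 × 0.900 = 18.
The 2nd smallest replicate is 36.3; the 18th is 44.9.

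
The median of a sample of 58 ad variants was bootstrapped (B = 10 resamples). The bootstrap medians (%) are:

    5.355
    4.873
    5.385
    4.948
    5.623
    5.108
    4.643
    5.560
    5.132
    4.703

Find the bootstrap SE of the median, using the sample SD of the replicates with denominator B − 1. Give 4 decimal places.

SE* = 0.3436

Bootstrap SE is the standard deviation of the 10 replicate medians.
Mean of replicates: (5.355 + 4.873 + 5.385 + 4.948 + 5.623 + 5.108 + 4.643 + 5.560 + 5.132 + 4.703) / 10 = 51.33000 / 10 = 5.13300
Sum of squared deviations: (+0.22200)² + (−0.26000)² + (+0.25200)² + (−0.18500)² + (+0.49000)² + (−0.02500)² + (−0.49000)² + (+0.42700)² + (−0.00100)² + (−0.43000)² = 1.06267
Variance = 1.06267 / 9 = 0.11807
SE* = √0.11807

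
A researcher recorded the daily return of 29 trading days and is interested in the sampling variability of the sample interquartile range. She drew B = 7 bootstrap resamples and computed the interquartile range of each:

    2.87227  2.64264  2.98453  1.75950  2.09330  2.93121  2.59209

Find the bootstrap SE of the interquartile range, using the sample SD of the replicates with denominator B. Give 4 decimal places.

SE* = 0.4279

Bootstrap SE is the standard deviation of the 7 replicate interquartile ranges.
Mean of replicates: (2.87227 + 2.64264 + 2.98453 + 1.75950 + 2.09330 + 2.93121 + 2.59209) / 7 = 17.875540 / 7 = 2.553649
Sum of squared deviations: (+0.318621)² + (+0.088991)² + (+0.430881)² + (−0.794149)² + (−0.460349)² + (+0.377561)² + (+0.038441)² = 1.281721
Variance = 1.281721 / 7 = 0.183103
SE* = √0.183103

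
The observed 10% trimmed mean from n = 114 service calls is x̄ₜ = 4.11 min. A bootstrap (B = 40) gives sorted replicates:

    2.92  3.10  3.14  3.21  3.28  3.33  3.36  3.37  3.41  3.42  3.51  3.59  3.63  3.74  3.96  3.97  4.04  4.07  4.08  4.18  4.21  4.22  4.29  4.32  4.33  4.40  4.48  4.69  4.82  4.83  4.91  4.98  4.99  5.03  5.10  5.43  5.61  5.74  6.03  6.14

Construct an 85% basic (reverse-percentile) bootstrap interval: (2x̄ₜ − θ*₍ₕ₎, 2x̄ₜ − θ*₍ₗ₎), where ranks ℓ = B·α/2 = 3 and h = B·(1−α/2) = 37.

(2.61, 5.08)

Percentile endpoints at ranks 3 and 37: θ*₍3₎ = 3.14, θ*₍37₎ = 5.61.
Basic interval reflects these around x̄ₜ:
  lower = 2 × 4.11 − 5.61 = 2.61
  upper = 2 × 4.11 − 3.14 = 5.08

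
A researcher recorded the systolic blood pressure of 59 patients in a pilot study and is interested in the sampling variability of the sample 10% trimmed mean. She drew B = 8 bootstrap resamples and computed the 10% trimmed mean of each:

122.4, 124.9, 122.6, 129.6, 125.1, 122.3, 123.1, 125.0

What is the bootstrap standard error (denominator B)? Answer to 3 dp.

SE* = 2.277

Bootstrap SE is the standard deviation of the 8 replicate 10% trimmed means.
Mean of replicates: (122.4 + 124.9 + 122.6 + 129.6 + 125.1 + 122.3 + 123.1 + 125.0) / 8 = 995.0000 / 8 = 124.3750
Sum of squared deviations: (−1.9750)² + (+0.5250)² + (−1.7750)² + (+5.2250)² + (+0.7250)² + (−2.0750)² + (−1.2750)² + (+0.6250)² = 41.4750
Variance = 41.4750 / 8 = 5.1844
SE* = √5.1844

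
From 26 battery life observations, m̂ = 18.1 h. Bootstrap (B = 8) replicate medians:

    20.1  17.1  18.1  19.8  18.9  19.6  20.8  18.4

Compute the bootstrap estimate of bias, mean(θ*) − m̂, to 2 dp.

mean(θ*) = (20.1 + 17.1 + 18.1 + 19.8 + 18.9 + 19.6 + 20.8 + 18.4) / 8 = 19.100
bias = 19.100 − 18.1

bias = +1.00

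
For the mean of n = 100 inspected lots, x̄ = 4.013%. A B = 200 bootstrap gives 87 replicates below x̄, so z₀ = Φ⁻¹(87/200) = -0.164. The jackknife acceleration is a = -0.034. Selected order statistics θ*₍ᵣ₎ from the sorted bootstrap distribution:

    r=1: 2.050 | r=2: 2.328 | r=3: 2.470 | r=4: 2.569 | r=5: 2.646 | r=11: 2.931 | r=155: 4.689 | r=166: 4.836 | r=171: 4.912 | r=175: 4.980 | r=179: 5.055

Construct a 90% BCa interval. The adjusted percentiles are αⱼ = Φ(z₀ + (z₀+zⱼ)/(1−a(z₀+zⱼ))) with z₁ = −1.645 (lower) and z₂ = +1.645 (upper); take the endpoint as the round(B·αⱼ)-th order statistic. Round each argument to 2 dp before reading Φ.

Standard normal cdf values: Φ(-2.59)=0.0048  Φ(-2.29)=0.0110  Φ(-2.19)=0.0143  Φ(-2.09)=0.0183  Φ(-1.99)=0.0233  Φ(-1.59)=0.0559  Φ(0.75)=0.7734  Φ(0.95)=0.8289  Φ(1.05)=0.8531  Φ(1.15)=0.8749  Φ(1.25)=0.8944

(2.569, 5.055)

Lower: z₀ + z₁ = -0.164 + (-1.645) = -1.809; 1 − a(z₀+z₁) = 1 − (-0.034)(-1.809) = 0.9385; argument = -0.164 + (-1.809)/0.9385 = -2.0916 → -2.09.
α₁ = Φ(-2.09) = 0.0183; rank = round(200 × 0.0183) = 4; θ*₍4₎ = 2.569.
Upper: z₀ + z₂ = 1.481; 1 − a(z₀+z₂) = 1.0504; argument = 1.2460 → 1.25; α₂ = 0.8944; rank = 179; θ*₍179₎ = 5.055.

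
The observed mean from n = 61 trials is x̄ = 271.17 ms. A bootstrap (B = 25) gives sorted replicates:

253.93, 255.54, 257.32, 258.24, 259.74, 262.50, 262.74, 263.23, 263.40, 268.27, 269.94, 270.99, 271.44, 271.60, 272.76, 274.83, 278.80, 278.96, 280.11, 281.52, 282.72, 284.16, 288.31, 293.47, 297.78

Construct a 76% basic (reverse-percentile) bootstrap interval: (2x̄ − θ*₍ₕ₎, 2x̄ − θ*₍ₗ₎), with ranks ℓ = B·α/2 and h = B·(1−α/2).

Percentile endpoints at ranks 3 and 22: θ*₍3₎ = 257.32, θ*₍22₎ = 284.16.
Basic interval reflects these around x̄:
  lower = 2 × 271.17 − 284.16 = 258.18
  upper = 2 × 271.17 − 257.32 = 285.02

(258.18, 285.02)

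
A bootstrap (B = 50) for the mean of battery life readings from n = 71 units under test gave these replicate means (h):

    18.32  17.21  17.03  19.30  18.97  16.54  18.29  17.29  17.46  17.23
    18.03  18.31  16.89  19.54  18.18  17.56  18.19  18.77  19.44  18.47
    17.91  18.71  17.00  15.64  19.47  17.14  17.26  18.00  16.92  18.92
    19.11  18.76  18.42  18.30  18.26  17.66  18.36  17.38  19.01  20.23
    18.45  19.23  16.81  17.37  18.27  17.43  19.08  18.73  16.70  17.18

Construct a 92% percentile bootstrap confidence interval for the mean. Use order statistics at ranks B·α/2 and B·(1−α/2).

Sorted replicates: 15.64, 16.54, 16.70, 16.81, 16.89, 16.92, 17.00, 17.03, 17.14, 17.18, 17.21, 17.23, 17.26, 17.29, 17.37, 17.38, 17.43, 17.46, 17.56, 17.66, 17.91, 18.00, 18.03, 18.18, 18.19, 18.26, 18.27, 18.29, 18.30, 18.31, 18.32, 18.36, 18.42, 18.45, 18.47, 18.71, 18.73, 18.76, 18.77, 18.92, 18.97, 19.01, 19.08, 19.11, 19.23, 19.30, 19.44, 19.47, 19.54, 20.23
α = 0.08; lower rank = 50 × 0.040 = 2; upper rank = 50 × 0.960 = 48.
The 2nd smallest replicate is 16.54; the 48th is 19.47.

(16.54, 19.47)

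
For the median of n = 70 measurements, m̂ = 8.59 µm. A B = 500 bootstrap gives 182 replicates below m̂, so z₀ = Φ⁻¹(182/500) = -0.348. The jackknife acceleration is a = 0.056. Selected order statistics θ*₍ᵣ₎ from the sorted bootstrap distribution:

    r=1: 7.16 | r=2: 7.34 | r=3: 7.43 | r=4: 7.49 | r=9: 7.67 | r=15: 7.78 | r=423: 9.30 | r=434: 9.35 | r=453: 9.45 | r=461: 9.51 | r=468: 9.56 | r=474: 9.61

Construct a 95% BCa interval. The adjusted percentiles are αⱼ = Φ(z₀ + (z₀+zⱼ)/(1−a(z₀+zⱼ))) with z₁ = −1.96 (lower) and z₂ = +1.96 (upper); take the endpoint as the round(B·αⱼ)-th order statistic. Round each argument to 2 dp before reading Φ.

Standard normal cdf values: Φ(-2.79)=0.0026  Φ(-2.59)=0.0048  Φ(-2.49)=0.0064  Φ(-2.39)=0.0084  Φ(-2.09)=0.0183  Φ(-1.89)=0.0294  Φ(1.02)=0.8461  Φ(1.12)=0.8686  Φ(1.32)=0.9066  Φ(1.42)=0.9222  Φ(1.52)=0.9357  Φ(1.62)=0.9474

Lower: z₀ + z₁ = -0.348 + (-1.960) = -2.308; 1 − a(z₀+z₁) = 1 − (0.056)(-2.308) = 1.1292; argument = -0.348 + (-2.308)/1.1292 = -2.3918 → -2.39.
α₁ = Φ(-2.39) = 0.0084; rank = round(500 × 0.0084) = 4; θ*₍4₎ = 7.49.
Upper: z₀ + z₂ = 1.612; 1 − a(z₀+z₂) = 0.9097; argument = 1.4240 → 1.42; α₂ = 0.9222; rank = 461; θ*₍461₎ = 9.51.

(7.49, 9.51)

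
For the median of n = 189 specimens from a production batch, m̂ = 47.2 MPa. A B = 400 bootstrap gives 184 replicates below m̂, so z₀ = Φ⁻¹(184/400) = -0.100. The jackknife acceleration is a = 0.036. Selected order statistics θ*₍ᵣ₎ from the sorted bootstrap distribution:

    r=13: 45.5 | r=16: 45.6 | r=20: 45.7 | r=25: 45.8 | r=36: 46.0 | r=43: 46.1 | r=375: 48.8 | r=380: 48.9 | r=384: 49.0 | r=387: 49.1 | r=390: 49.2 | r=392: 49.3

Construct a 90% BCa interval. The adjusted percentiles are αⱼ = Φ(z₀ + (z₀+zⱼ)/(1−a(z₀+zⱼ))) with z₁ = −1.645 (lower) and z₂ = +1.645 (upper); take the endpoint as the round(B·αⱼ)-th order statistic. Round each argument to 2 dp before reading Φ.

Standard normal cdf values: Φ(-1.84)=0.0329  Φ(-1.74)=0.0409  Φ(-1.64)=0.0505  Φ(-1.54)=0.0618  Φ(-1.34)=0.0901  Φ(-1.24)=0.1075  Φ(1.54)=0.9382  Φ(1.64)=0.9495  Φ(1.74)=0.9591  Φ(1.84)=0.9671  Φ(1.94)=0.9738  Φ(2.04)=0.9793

(45.6, 48.8)

Lower: z₀ + z₁ = -0.100 + (-1.645) = -1.745; 1 − a(z₀+z₁) = 1 − (0.036)(-1.745) = 1.0628; argument = -0.100 + (-1.745)/1.0628 = -1.7419 → -1.74.
α₁ = Φ(-1.74) = 0.0409; rank = round(400 × 0.0409) = 16; θ*₍16₎ = 45.6.
Upper: z₀ + z₂ = 1.545; 1 − a(z₀+z₂) = 0.9444; argument = 1.5360 → 1.54; α₂ = 0.9382; rank = 375; θ*₍375₎ = 48.8.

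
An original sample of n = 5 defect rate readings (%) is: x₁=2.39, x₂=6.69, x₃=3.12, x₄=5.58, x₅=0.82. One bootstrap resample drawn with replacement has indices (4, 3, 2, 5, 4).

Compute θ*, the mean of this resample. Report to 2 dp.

θ* = 4.36

Resample values: 5.58, 3.12, 6.69, 0.82, 5.58.
Mean = (5.58 + 3.12 + 6.69 + 0.82 + 5.58) / 5 = 21.790 / 5 = 4.36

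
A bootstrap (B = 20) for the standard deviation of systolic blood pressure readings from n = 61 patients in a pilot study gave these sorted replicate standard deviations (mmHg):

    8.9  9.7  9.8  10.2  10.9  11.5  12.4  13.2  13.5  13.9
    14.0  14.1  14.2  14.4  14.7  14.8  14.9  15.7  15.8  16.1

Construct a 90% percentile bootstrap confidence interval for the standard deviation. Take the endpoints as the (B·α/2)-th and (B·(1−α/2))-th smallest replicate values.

(8.9, 15.8)

α = 0.10; lower rank = 20 × 0.050 = 1; upper rank = 20 × 0.950 = 19.
The 1st smallest replicate is 8.9; the 19th is 15.8.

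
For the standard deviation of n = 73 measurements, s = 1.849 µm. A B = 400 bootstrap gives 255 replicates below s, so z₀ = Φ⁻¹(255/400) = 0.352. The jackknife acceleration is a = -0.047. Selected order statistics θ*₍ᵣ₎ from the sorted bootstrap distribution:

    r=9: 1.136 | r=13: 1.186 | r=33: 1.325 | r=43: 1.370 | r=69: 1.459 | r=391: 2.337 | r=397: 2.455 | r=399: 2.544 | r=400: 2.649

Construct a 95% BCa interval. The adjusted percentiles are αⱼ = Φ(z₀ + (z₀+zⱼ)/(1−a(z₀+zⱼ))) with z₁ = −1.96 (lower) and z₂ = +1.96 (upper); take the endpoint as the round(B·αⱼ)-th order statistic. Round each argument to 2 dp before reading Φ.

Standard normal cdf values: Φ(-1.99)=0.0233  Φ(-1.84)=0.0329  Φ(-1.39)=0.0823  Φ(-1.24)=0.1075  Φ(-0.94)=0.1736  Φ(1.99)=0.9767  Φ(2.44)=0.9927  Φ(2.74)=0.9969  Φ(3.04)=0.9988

(1.325, 2.455)

Lower: z₀ + z₁ = 0.352 + (-1.960) = -1.608; 1 − a(z₀+z₁) = 1 − (-0.047)(-1.608) = 0.9244; argument = 0.352 + (-1.608)/0.9244 = -1.3875 → -1.39.
α₁ = Φ(-1.39) = 0.0823; rank = round(400 × 0.0823) = 33; θ*₍33₎ = 1.325.
Upper: z₀ + z₂ = 2.312; 1 − a(z₀+z₂) = 1.1087; argument = 2.4374 → 2.44; α₂ = 0.9927; rank = 397; θ*₍397₎ = 2.455.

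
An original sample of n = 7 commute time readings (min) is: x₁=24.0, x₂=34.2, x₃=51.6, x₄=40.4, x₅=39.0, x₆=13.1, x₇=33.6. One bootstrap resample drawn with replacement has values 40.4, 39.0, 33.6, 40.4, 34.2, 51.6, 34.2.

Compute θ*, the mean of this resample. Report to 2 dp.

θ* = 39.06

Mean = (40.4 + 39.0 + 33.6 + 40.4 + 34.2 + 51.6 + 34.2) / 7 = 273.40 / 7 = 39.06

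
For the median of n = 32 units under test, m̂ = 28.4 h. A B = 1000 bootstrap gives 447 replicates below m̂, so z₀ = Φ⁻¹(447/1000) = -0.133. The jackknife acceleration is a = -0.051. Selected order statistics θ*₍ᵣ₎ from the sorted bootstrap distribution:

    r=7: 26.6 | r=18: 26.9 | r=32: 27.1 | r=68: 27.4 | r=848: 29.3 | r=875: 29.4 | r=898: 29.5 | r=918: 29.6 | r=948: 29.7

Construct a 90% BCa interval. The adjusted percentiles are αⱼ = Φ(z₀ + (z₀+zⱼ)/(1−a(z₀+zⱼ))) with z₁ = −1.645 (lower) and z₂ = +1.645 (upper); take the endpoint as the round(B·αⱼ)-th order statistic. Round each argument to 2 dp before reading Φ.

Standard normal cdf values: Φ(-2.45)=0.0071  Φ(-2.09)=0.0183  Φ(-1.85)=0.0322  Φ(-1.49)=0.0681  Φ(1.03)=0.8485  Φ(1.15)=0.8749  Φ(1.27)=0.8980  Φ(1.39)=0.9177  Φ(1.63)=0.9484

Lower: z₀ + z₁ = -0.133 + (-1.645) = -1.778; 1 − a(z₀+z₁) = 1 − (-0.051)(-1.778) = 0.9093; argument = -0.133 + (-1.778)/0.9093 = -2.0883 → -2.09.
α₁ = Φ(-2.09) = 0.0183; rank = round(1000 × 0.0183) = 18; θ*₍18₎ = 26.9.
Upper: z₀ + z₂ = 1.512; 1 − a(z₀+z₂) = 1.0771; argument = 1.2708 → 1.27; α₂ = 0.8980; rank = 898; θ*₍898₎ = 29.5.

(26.9, 29.5)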